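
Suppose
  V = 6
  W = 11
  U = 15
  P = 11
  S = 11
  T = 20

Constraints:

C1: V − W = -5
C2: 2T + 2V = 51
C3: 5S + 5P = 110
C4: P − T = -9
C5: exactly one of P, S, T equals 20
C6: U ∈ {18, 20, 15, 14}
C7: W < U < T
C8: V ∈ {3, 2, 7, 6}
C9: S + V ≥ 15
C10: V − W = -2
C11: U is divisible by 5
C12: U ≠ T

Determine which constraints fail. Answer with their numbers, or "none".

Constraints 2 and 10 do not hold.

C1: V − W = 6 − 11 = -5  holds
C2: 2T + 2V = 2(20) + 2(6) = 52, not 51  fails
C3: 5S + 5P = 5(11) + 5(11) = 110  holds
C4: P − T = 11 − 20 = -9  holds
C5: P=11, S=11, T=20; 1 of them equals 20  holds
C6: U = 15 is in {18, 20, 15, 14}  holds
C7: values 11 < 15 < 20  holds
C8: V = 6 is in {3, 2, 7, 6}  holds
C9: S + V = 11 + 6 = 17; 17 ≥ 15  holds
C10: V − W = 6 − 11 = -5, not -2  fails
C11: 15 / 5 = 3, so 5 divides 15  holds
C12: U = 15, T = 20; distinct  holds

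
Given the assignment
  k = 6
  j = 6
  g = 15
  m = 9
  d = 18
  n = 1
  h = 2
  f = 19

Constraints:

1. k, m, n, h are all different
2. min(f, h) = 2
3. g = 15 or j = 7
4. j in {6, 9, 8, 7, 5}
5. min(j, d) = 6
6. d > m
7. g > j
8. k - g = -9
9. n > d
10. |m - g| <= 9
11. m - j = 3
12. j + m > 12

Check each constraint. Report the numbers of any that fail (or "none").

Violated: 9.

1. values 6, 9, 1, 2 are pairwise distinct  yes
2. min(19, 2) = 2  yes
3. g = 15 = 15 (first disjunct)  yes
4. j = 6 is in {6, 9, 8, 7, 5}  yes
5. min(6, 18) = 6  yes
6. d = 18, m = 9; 18 > 9  yes
7. g = 15, j = 6; 15 > 6  yes
8. k - g = 6 - 15 = -9  yes
9. n = 1, d = 18; 1 ≤ 18 (want >)  no
10. |9 - 15| = 6; 6 ≤ 9  yes
11. m - j = 9 - 6 = 3  yes
12. j + m = 6 + 9 = 15; 15 > 12  yes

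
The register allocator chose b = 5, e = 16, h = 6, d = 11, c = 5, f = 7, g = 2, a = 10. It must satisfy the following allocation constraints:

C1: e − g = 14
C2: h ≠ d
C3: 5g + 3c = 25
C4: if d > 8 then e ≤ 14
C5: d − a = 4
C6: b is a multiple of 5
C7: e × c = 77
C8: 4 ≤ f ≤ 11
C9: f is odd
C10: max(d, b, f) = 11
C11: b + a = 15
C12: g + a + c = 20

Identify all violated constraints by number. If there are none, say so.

No — constraints 4, 5, 7, 12 are not satisfied.

C1: e − g = 16 − 2 = 14  OK
C2: h = 6, d = 11; distinct  OK
C3: 5g + 3c = 5(2) + 3(5) = 25  OK
C4: d = 11 > 8, so we need e ≤ 14; but e = 16 > 14  FAIL
C5: d − a = 11 − 10 = 1, not 4  FAIL
C6: 5 / 5 = 1, so 5 divides 5  OK
C7: e × c = 16 × 5 = 80, not 77  FAIL
C8: f = 7 lies in [4, 11]  OK
C9: f = 7 is odd  OK
C10: max(11, 5, 7) = 11  OK
C11: b + a = 5 + 10 = 15  OK
C12: g + a + c = 2 + 10 + 5 = 17, not 20  FAIL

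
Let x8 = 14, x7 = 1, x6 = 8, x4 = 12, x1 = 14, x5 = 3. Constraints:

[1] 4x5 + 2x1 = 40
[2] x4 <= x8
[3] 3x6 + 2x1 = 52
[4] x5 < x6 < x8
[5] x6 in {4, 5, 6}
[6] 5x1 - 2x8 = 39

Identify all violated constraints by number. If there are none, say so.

[1] 4x5 + 2x1 = 4(3) + 2(14) = 40 — holds.
[2] x4 = 12, x8 = 14; 12 ≤ 14 — holds.
[3] 3x6 + 2x1 = 3(8) + 2(14) = 52 — holds.
[4] values 3 < 8 < 14 — holds.
[5] x6 = 8 is not in {4, 5, 6} — does not hold.
[6] 5x1 - 2x8 = 5(14) - 2(14) = 42, not 39 — does not hold.

Constraints 5, 6 do not hold.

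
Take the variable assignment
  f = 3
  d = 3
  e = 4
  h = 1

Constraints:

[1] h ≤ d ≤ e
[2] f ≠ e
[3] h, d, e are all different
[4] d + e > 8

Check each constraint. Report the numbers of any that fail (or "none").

Constraint 4 is violated.

[1] values 1 ≤ 3 ≤ 4  yes
[2] f = 3, e = 4; distinct  yes
[3] values 1, 3, 4 are pairwise distinct  yes
[4] d + e = 3 + 4 = 7; 7 ≤ 8, bound 8 not met  no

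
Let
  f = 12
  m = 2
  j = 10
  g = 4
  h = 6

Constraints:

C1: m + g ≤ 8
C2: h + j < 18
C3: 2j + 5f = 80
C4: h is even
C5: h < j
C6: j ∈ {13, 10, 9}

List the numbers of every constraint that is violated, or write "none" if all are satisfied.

None — every constraint holds.

C1: m + g = 2 + 4 = 6; 6 ≤ 8 — OK.
C2: h + j = 6 + 10 = 16; 16 < 18 — OK.
C3: 2j + 5f = 2(10) + 5(12) = 80 — OK.
C4: h = 6 is even — OK.
C5: h = 6, j = 10; 6 < 10 — OK.
C6: j = 10 is in {13, 10, 9} — OK.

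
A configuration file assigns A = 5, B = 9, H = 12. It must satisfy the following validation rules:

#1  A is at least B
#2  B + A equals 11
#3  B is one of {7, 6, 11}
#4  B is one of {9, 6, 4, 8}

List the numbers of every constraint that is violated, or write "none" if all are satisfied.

Constraints 1, 2, and 3 do not hold.

#1 A = 5, B = 9; 5 < 9 (want ≥)  FAIL
#2 B + A = 9 + 5 = 14, not 11  FAIL
#3 B = 9 is not in {7, 6, 11}  FAIL
#4 B = 9 is in {9, 6, 4, 8}  OK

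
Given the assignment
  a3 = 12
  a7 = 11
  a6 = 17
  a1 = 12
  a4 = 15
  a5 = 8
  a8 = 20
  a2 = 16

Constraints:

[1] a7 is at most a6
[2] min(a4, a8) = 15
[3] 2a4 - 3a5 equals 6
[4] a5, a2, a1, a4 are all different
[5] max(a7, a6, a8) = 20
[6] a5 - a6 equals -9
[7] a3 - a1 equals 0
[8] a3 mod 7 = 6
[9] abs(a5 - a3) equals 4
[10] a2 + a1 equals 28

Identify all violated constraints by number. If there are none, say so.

Constraint 8 is violated.

[1] a7 = 11, a6 = 17; 11 ≤ 17  holds
[2] min(15, 20) = 15  holds
[3] 2a4 - 3a5 = 2(15) - 3(8) = 6  holds
[4] values 8, 16, 12, 15 are pairwise distinct  holds
[5] max(11, 17, 20) = 20  holds
[6] a5 - a6 = 8 - 17 = -9  holds
[7] a3 - a1 = 12 - 12 = 0  holds
[8] 12 mod 7 = 5, not 6  fails
[9] abs(8 - 12) = 4  holds
[10] a2 + a1 = 16 + 12 = 28  holds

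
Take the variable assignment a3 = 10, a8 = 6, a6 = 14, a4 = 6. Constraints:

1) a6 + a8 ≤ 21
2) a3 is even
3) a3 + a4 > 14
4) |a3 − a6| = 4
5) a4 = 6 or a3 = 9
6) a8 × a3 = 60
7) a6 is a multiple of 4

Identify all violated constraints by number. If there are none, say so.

1) a6 + a8 = 14 + 6 = 20; 20 ≤ 21  holds
2) a3 = 10 is even  holds
3) a3 + a4 = 10 + 6 = 16; 16 > 14  holds
4) |10 − 14| = 4  holds
5) a4 = 6 = 6 (first disjunct)  holds
6) a8 × a3 = 6 × 10 = 60  holds
7) 14 = 4×3 + 2, so 4 does not divide 14  fails

Constraint 7 does not hold.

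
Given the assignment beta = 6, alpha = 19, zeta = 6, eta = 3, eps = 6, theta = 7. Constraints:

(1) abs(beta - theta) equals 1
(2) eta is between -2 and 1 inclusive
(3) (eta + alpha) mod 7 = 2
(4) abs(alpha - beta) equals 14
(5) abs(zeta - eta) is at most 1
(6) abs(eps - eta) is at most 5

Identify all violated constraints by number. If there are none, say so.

Violated: 2, 3, 4, 5.

(1) abs(6 - 7) = 1 — holds.
(2) eta = 3 is outside [-2, 1] — fails.
(3) eta + alpha = 22; 22 mod 7 = 1, not 2 — fails.
(4) abs(19 - 6) = 13, not 14 — fails.
(5) abs(6 - 3) = 3; 3 > 1, exceeds bound 1 — fails.
(6) abs(6 - 3) = 3; 3 ≤ 5 — holds.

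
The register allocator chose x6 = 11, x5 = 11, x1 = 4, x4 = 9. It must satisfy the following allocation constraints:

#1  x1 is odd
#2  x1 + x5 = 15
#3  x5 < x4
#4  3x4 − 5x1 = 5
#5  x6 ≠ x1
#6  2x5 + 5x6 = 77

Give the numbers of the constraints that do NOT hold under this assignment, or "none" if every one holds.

Constraints 1, 3, and 4 do not hold.

#1 x1 = 4 is even  FAIL
#2 x1 + x5 = 4 + 11 = 15  OK
#3 x5 = 11, x4 = 9; 11 ≥ 9 (want <)  FAIL
#4 3x4 − 5x1 = 3(9) − 5(4) = 7, not 5  FAIL
#5 x6 = 11, x1 = 4; distinct  OK
#6 2x5 + 5x6 = 2(11) + 5(11) = 77  OK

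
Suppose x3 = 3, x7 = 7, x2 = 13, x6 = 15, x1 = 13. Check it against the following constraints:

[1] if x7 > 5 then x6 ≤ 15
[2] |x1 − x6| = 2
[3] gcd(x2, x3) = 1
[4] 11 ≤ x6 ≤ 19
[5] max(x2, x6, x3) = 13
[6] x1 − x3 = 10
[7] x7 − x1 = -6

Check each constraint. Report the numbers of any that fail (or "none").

[1] x7 = 7 > 5, so we need x6 ≤ 15; x6 = 15 ≤ 15  yes
[2] |13 − 15| = 2  yes
[3] gcd(13, 3) = 1  yes
[4] x6 = 15 lies in [11, 19]  yes
[5] max(13, 15, 3) = 15, not 13  no
[6] x1 − x3 = 13 − 3 = 10  yes
[7] x7 − x1 = 7 − 13 = -6  yes

Constraint 5 is violated.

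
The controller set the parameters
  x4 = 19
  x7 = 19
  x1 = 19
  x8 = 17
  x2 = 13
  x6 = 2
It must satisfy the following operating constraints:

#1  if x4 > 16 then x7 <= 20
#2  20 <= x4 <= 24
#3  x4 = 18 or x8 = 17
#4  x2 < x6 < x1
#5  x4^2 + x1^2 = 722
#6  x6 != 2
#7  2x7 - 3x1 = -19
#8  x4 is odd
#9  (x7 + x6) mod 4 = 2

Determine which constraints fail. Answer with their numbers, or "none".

The assignment fails constraints 2, 4, 6, 9.

#1 x4 = 19 > 16, so we need x7 ≤ 20; x7 = 19 ≤ 20 — satisfied.
#2 x4 = 19 is outside [20, 24] — violated.
#3 x4 = 19 ≠ 18, but x8 = 17 = 17 (second disjunct) — satisfied.
#4 values 13, 2, 19; x2 = 13 is not < x6 = 2 — violated.
#5 x4^2 + x1^2 = 19^2 + 19^2 = 361 + 361 = 722 — satisfied.
#6 x6 = 2, but 2 is required to differ — violated.
#7 2x7 - 3x1 = 2(19) - 3(19) = -19 — satisfied.
#8 x4 = 19 is odd — satisfied.
#9 x7 + x6 = 21; 21 mod 4 = 1, not 2 — violated.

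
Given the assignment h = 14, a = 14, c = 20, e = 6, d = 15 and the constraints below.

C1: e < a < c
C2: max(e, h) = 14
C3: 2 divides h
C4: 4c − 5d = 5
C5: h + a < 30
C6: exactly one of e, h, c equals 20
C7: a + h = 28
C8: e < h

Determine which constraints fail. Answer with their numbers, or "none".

C1: values 6 < 14 < 20 — holds.
C2: max(6, 14) = 14 — holds.
C3: 14 / 2 = 7, so 2 divides 14 — holds.
C4: 4c − 5d = 4(20) − 5(15) = 5 — holds.
C5: h + a = 14 + 14 = 28; 28 < 30 — holds.
C6: e=6, h=14, c=20; 1 of them equals 20 — holds.
C7: a + h = 14 + 14 = 28 — holds.
C8: e = 6, h = 14; 6 < 14 — holds.

The assignment satisfies every constraint.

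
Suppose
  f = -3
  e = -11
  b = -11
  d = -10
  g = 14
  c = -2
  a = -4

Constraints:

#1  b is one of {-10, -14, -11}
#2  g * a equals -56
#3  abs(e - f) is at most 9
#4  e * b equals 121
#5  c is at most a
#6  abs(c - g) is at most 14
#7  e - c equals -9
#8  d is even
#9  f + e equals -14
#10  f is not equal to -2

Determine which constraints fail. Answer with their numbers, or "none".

#1 b = -11 is in {-10, -14, -11} — OK.
#2 g * a = 14 * (-4) = -56 — OK.
#3 abs(-11 - (-3)) = 8; 8 ≤ 9 — OK.
#4 e * b = -11 * (-11) = 121 — OK.
#5 c = -2, a = -4; -2 > -4 (want ≤) — violated.
#6 abs(-2 - 14) = 16; 16 > 14, exceeds bound 14 — violated.
#7 e - c = -11 - (-2) = -9 — OK.
#8 d = -10 is even — OK.
#9 f + e = -3 + (-11) = -14 — OK.
#10 f = -3, and -3 ≠ -2 — OK.

The assignment fails constraints 5, 6.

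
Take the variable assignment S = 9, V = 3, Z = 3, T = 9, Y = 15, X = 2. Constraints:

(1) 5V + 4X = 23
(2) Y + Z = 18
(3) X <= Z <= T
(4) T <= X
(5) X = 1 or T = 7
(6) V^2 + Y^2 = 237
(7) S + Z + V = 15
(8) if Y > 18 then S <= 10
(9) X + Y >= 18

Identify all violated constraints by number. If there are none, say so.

The assignment fails constraints 4, 5, 6, and 9.

(1) 5V + 4X = 5(3) + 4(2) = 23  holds
(2) Y + Z = 15 + 3 = 18  holds
(3) values 2 <= 3 <= 9  holds
(4) T = 9, X = 2; 9 > 2 (want ≤)  fails
(5) X = 2 ≠ 1 and T = 9 ≠ 7; both disjuncts false  fails
(6) V^2 + Y^2 = 3^2 + 15^2 = 9 + 225 = 234, not 237  fails
(7) S + Z + V = 9 + 3 + 3 = 15  holds
(8) Y = 15, not > 18; antecedent false, conditional vacuously true  holds
(9) X + Y = 2 + 15 = 17; 17 < 18, bound 18 not met  fails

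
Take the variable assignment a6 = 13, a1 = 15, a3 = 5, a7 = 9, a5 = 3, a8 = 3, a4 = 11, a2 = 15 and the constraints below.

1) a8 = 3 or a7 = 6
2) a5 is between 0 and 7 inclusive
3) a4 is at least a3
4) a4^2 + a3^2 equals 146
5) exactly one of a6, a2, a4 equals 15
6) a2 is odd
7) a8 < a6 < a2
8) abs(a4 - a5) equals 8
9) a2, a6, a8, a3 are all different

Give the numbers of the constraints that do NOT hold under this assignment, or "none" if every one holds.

1) a8 = 3 = 3 (first disjunct)  ✔
2) a5 = 3 lies in [0, 7]  ✔
3) a4 = 11, a3 = 5; 11 ≥ 5  ✔
4) a4^2 + a3^2 = 11^2 + 5^2 = 121 + 25 = 146  ✔
5) a6=13, a2=15, a4=11; 1 of them equals 15  ✔
6) a2 = 15 is odd  ✔
7) values 3 < 13 < 15  ✔
8) abs(11 - 3) = 8  ✔
9) values 15, 13, 3, 5 are pairwise distinct  ✔

Yes — all constraints hold.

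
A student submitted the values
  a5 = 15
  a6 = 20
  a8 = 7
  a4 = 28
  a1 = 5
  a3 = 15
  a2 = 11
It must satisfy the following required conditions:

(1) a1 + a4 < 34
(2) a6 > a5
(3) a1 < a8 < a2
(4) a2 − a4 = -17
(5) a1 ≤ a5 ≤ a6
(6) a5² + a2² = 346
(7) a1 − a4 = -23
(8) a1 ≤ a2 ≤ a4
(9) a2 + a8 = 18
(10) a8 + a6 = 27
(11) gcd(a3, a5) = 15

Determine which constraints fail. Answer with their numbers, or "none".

(1) a1 + a4 = 5 + 28 = 33; 33 < 34 — holds.
(2) a6 = 20, a5 = 15; 20 > 15 — holds.
(3) values 5 < 7 < 11 — holds.
(4) a2 − a4 = 11 − 28 = -17 — holds.
(5) values 5 ≤ 15 ≤ 20 — holds.
(6) a5² + a2² = 15² + 11² = 225 + 121 = 346 — holds.
(7) a1 − a4 = 5 − 28 = -23 — holds.
(8) values 5 ≤ 11 ≤ 28 — holds.
(9) a2 + a8 = 11 + 7 = 18 — holds.
(10) a8 + a6 = 7 + 20 = 27 — holds.
(11) gcd(15, 15) = 15 — holds.

All constraints are satisfied.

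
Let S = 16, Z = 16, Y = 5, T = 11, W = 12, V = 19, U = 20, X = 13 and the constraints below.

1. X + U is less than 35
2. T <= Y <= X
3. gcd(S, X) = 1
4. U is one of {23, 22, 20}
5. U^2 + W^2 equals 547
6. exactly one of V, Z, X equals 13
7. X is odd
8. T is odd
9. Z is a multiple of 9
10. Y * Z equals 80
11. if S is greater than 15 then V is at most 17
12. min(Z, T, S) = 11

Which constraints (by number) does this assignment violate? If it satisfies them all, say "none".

1. X + U = 13 + 20 = 33; 33 < 35 — holds.
2. values 11, 5, 13; T = 11 is not <= Y = 5 — fails.
3. gcd(16, 13) = 1 — holds.
4. U = 20 is in {23, 22, 20} — holds.
5. U^2 + W^2 = 20^2 + 12^2 = 400 + 144 = 544, not 547 — fails.
6. V=19, Z=16, X=13; 1 of them equals 13 — holds.
7. X = 13 is odd — holds.
8. T = 11 is odd — holds.
9. 16 = 9*1 + 7, so 9 does not divide 16 — fails.
10. Y * Z = 5 * 16 = 80 — holds.
11. S = 16 > 15, so we need V ≤ 17; but V = 19 > 17 — fails.
12. min(16, 11, 16) = 11 — holds.

Constraints 2, 5, 9, and 11 are violated.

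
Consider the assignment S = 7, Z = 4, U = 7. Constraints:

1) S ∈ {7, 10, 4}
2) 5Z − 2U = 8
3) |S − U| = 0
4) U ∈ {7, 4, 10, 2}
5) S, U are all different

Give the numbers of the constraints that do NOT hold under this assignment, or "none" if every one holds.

1) S = 7 is in {7, 10, 4} — holds.
2) 5Z − 2U = 5(4) − 2(7) = 6, not 8 — does not hold.
3) |7 − 7| = 0 — holds.
4) U = 7 is in {7, 4, 10, 2} — holds.
5) S = U = 7, not all different — does not hold.

The assignment fails constraints 2, 5.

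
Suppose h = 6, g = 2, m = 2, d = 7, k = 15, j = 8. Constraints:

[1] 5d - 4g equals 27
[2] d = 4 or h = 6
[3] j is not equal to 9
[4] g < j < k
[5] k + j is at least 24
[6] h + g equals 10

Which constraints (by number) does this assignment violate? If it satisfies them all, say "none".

[1] 5d - 4g = 5(7) - 4(2) = 27  true
[2] d = 7 ≠ 4, but h = 6 = 6 (second disjunct)  true
[3] j = 8, and 8 ≠ 9  true
[4] values 2 < 8 < 15  true
[5] k + j = 15 + 8 = 23; 23 < 24, bound 24 not met  false
[6] h + g = 6 + 2 = 8, not 10  false

No — constraints 5, 6 are not satisfied.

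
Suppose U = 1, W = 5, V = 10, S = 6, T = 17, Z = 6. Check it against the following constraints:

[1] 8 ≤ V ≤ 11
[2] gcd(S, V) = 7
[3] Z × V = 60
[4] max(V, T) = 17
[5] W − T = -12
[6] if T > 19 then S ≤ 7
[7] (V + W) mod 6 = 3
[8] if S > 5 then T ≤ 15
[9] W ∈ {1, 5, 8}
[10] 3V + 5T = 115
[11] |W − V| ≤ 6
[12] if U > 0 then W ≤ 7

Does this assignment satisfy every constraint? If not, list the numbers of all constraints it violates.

Constraints 2 and 8 are violated.

[1] V = 10 lies in [8, 11]  OK
[2] gcd(6, 10) = 2, not 7  FAIL
[3] Z × V = 6 × 10 = 60  OK
[4] max(10, 17) = 17  OK
[5] W − T = 5 − 17 = -12  OK
[6] T = 17, not > 19; antecedent false, conditional vacuously true  OK
[7] V + W = 15; 15 mod 6 = 3  OK
[8] S = 6 > 5, so we need T ≤ 15; but T = 17 > 15  FAIL
[9] W = 5 is in {1, 5, 8}  OK
[10] 3V + 5T = 3(10) + 5(17) = 115  OK
[11] |5 − 10| = 5; 5 ≤ 6  OK
[12] U = 1 > 0, so we need W ≤ 7; W = 5 ≤ 7  OK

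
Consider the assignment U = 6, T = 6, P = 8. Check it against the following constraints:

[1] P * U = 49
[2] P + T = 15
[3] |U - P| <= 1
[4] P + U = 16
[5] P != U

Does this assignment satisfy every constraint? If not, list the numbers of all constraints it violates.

[1] P * U = 8 * 6 = 48, not 49  ✗
[2] P + T = 8 + 6 = 14, not 15  ✗
[3] |6 - 8| = 2; 2 > 1, exceeds bound 1  ✗
[4] P + U = 8 + 6 = 14, not 16  ✗
[5] P = 8, U = 6; distinct  ✓

Constraints 1, 2, 3, and 4 do not hold.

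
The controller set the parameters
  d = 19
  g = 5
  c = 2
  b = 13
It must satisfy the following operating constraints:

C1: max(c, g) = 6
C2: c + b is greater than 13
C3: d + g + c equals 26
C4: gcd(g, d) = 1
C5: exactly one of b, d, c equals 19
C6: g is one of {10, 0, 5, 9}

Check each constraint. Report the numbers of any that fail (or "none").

No — constraint 1 is not satisfied.

C1: max(2, 5) = 5, not 6 — violated.
C2: c + b = 2 + 13 = 15; 15 > 13 — satisfied.
C3: d + g + c = 19 + 5 + 2 = 26 — satisfied.
C4: gcd(5, 19) = 1 — satisfied.
C5: b=13, d=19, c=2; 1 of them equals 19 — satisfied.
C6: g = 5 is in {10, 0, 5, 9} — satisfied.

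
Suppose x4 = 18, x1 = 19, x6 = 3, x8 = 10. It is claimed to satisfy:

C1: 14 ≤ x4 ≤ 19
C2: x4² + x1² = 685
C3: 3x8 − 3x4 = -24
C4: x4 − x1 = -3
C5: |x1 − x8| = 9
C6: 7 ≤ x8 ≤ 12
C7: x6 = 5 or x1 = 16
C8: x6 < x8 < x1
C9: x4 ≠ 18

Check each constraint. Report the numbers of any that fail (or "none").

C1: x4 = 18 lies in [14, 19] — OK.
C2: x4² + x1² = 18² + 19² = 324 + 361 = 685 — OK.
C3: 3x8 − 3x4 = 3(10) − 3(18) = -24 — OK.
C4: x4 − x1 = 18 − 19 = -1, not -3 — violated.
C5: |19 − 10| = 9 — OK.
C6: x8 = 10 lies in [7, 12] — OK.
C7: x6 = 3 ≠ 5 and x1 = 19 ≠ 16; both disjuncts false — violated.
C8: values 3 < 10 < 19 — OK.
C9: x4 = 18, but 18 is required to differ — violated.

Violated: 4, 7, and 9.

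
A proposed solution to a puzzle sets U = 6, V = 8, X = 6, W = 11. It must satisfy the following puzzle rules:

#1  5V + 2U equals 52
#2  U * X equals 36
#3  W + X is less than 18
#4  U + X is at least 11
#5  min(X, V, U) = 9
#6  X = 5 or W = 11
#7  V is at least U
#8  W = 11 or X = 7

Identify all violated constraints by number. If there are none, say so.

No — constraint 5 is not satisfied.

#1 5V + 2U = 5(8) + 2(6) = 52 — OK.
#2 U * X = 6 * 6 = 36 — OK.
#3 W + X = 11 + 6 = 17; 17 < 18 — OK.
#4 U + X = 6 + 6 = 12; 12 ≥ 11 — OK.
#5 min(6, 8, 6) = 6, not 9 — violated.
#6 X = 6 ≠ 5, but W = 11 = 11 (second disjunct) — OK.
#7 V = 8, U = 6; 8 ≥ 6 — OK.
#8 W = 11 = 11 (first disjunct) — OK.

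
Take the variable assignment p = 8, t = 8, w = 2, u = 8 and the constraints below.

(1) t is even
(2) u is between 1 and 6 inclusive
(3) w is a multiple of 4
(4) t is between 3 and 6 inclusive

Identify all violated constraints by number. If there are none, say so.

(1) t = 8 is even  yes
(2) u = 8 is outside [1, 6]  no
(3) 2 = 4*0 + 2, so 4 does not divide 2  no
(4) t = 8 is outside [3, 6]  no

Constraints 2, 3, and 4 do not hold.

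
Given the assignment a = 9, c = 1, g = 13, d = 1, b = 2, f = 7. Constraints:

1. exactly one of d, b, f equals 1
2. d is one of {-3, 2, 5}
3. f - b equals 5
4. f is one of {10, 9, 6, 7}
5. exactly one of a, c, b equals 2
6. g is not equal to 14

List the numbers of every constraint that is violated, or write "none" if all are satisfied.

1. d=1, b=2, f=7; 1 of them equals 1 — satisfied.
2. d = 1 is not in {-3, 2, 5} — violated.
3. f - b = 7 - 2 = 5 — satisfied.
4. f = 7 is in {10, 9, 6, 7} — satisfied.
5. a=9, c=1, b=2; 1 of them equals 2 — satisfied.
6. g = 13, and 13 ≠ 14 — satisfied.

Constraint 2 is violated.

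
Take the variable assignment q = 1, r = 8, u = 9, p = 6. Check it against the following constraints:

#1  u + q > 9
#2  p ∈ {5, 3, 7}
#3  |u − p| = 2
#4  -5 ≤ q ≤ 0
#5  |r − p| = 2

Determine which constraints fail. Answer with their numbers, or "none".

Constraints 2, 3, and 4 are violated.

#1 u + q = 9 + 1 = 10; 10 > 9  ✓
#2 p = 6 is not in {5, 3, 7}  ✗
#3 |9 − 6| = 3, not 2  ✗
#4 q = 1 is outside [-5, 0]  ✗
#5 |8 − 6| = 2  ✓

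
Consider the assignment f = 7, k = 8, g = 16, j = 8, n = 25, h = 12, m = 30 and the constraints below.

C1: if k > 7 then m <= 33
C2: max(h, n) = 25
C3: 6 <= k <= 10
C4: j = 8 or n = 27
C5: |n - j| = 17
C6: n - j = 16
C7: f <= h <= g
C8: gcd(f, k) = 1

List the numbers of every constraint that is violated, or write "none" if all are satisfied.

C1: k = 8 > 7, so we need m ≤ 33; m = 30 ≤ 33  yes
C2: max(12, 25) = 25  yes
C3: k = 8 lies in [6, 10]  yes
C4: j = 8 = 8 (first disjunct)  yes
C5: |25 - 8| = 17  yes
C6: n - j = 25 - 8 = 17, not 16  no
C7: values 7 <= 12 <= 16  yes
C8: gcd(7, 8) = 1  yes

Constraint 6 does not hold.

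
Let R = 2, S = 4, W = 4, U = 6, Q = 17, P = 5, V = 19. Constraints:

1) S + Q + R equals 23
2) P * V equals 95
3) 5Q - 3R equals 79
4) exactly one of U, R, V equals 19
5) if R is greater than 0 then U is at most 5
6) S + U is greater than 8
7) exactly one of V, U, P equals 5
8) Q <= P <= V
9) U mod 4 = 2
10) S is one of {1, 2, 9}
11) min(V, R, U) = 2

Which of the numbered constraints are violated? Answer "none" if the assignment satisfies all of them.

1) S + Q + R = 4 + 17 + 2 = 23 — holds.
2) P * V = 5 * 19 = 95 — holds.
3) 5Q - 3R = 5(17) - 3(2) = 79 — holds.
4) U=6, R=2, V=19; 1 of them equals 19 — holds.
5) R = 2 > 0, so we need U ≤ 5; but U = 6 > 5 — fails.
6) S + U = 4 + 6 = 10; 10 > 8 — holds.
7) V=19, U=6, P=5; 1 of them equals 5 — holds.
8) values 17, 5, 19; Q = 17 is not <= P = 5 — fails.
9) 6 mod 4 = 2 — holds.
10) S = 4 is not in {1, 2, 9} — fails.
11) min(19, 2, 6) = 2 — holds.

Constraints 5, 8, and 10 do not hold.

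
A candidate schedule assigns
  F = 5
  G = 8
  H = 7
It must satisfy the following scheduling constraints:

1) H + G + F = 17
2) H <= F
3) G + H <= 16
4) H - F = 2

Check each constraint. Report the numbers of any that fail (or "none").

1) H + G + F = 7 + 8 + 5 = 20, not 17 — violated.
2) H = 7, F = 5; 7 > 5 (want ≤) — violated.
3) G + H = 8 + 7 = 15; 15 ≤ 16 — OK.
4) H - F = 7 - 5 = 2 — OK.

Constraints 1, 2 are violated.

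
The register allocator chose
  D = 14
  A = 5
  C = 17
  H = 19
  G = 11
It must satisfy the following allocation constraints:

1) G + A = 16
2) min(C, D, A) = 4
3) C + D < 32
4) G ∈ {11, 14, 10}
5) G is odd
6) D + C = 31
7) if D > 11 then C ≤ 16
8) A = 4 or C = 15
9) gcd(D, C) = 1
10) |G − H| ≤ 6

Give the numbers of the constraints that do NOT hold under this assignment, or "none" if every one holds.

1) G + A = 11 + 5 = 16 — holds.
2) min(17, 14, 5) = 5, not 4 — fails.
3) C + D = 17 + 14 = 31; 31 < 32 — holds.
4) G = 11 is in {11, 14, 10} — holds.
5) G = 11 is odd — holds.
6) D + C = 14 + 17 = 31 — holds.
7) D = 14 > 11, so we need C ≤ 16; but C = 17 > 16 — fails.
8) A = 5 ≠ 4 and C = 17 ≠ 15; both disjuncts false — fails.
9) gcd(14, 17) = 1 — holds.
10) |11 − 19| = 8; 8 > 6, exceeds bound 6 — fails.

Violated: 2, 7, 8, and 10.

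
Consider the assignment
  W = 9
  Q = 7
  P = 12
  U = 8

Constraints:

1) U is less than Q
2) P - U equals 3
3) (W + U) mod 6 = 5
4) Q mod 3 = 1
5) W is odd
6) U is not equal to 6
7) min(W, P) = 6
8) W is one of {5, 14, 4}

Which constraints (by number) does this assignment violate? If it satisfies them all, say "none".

1) U = 8, Q = 7; 8 ≥ 7 (want <)  false
2) P - U = 12 - 8 = 4, not 3  false
3) W + U = 17; 17 mod 6 = 5  true
4) 7 mod 3 = 1  true
5) W = 9 is odd  true
6) U = 8, and 8 ≠ 6  true
7) min(9, 12) = 9, not 6  false
8) W = 9 is not in {5, 14, 4}  false

The assignment fails constraints 1, 2, 7, and 8.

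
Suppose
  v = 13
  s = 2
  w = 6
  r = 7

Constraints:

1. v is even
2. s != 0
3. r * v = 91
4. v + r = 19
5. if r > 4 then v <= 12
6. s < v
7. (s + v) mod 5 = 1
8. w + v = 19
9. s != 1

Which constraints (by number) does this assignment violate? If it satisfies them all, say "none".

1. v = 13 is odd — does not hold.
2. s = 2, and 2 ≠ 0 — holds.
3. r * v = 7 * 13 = 91 — holds.
4. v + r = 13 + 7 = 20, not 19 — does not hold.
5. r = 7 > 4, so we need v ≤ 12; but v = 13 > 12 — does not hold.
6. s = 2, v = 13; 2 < 13 — holds.
7. s + v = 15; 15 mod 5 = 0, not 1 — does not hold.
8. w + v = 6 + 13 = 19 — holds.
9. s = 2, and 2 ≠ 1 — holds.

Constraints 1, 4, 5, 7 are violated.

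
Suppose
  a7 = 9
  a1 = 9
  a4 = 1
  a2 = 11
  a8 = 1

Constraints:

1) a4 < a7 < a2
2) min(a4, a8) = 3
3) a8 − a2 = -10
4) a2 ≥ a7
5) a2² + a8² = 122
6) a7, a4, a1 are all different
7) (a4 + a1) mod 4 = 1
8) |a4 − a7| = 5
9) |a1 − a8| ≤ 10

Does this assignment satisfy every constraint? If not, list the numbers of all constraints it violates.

1) values 1 < 9 < 11 — holds.
2) min(1, 1) = 1, not 3 — fails.
3) a8 − a2 = 1 − 11 = -10 — holds.
4) a2 = 11, a7 = 9; 11 ≥ 9 — holds.
5) a2² + a8² = 11² + 1² = 121 + 1 = 122 — holds.
6) a7 = a1 = 9, not all different — fails.
7) a4 + a1 = 10; 10 mod 4 = 2, not 1 — fails.
8) |1 − 9| = 8, not 5 — fails.
9) |9 − 1| = 8; 8 ≤ 10 — holds.

Constraints 2, 6, 7, and 8 are violated.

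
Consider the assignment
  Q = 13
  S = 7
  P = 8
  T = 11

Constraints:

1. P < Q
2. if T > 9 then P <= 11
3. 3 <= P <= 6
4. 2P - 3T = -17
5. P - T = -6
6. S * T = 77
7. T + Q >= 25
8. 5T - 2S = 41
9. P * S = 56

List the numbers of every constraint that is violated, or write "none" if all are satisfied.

Violated: 3, 5, and 7.

1. P = 8, Q = 13; 8 < 13 — holds.
2. T = 11 > 9, so we need P ≤ 11; P = 8 ≤ 11 — holds.
3. P = 8 is outside [3, 6] — does not hold.
4. 2P - 3T = 2(8) - 3(11) = -17 — holds.
5. P - T = 8 - 11 = -3, not -6 — does not hold.
6. S * T = 7 * 11 = 77 — holds.
7. T + Q = 11 + 13 = 24; 24 < 25, bound 25 not met — does not hold.
8. 5T - 2S = 5(11) - 2(7) = 41 — holds.
9. P * S = 8 * 7 = 56 — holds.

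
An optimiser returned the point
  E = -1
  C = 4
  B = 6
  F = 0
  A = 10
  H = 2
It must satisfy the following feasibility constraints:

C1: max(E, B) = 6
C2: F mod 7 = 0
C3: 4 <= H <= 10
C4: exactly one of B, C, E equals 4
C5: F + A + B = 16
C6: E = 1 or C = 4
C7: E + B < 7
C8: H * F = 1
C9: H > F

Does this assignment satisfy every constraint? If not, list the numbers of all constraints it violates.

C1: max(-1, 6) = 6 — OK.
C2: 0 mod 7 = 0 — OK.
C3: H = 2 is outside [4, 10] — violated.
C4: B=6, C=4, E=-1; 1 of them equals 4 — OK.
C5: F + A + B = 0 + 10 + 6 = 16 — OK.
C6: E = -1 ≠ 1, but C = 4 = 4 (second disjunct) — OK.
C7: E + B = -1 + 6 = 5; 5 < 7 — OK.
C8: H * F = 2 * 0 = 0, not 1 — violated.
C9: H = 2, F = 0; 2 > 0 — OK.

The assignment fails constraints 3, 8.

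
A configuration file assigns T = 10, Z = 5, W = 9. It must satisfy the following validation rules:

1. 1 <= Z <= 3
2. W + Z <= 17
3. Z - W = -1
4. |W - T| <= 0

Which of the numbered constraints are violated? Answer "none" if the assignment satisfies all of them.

1. Z = 5 is outside [1, 3] — violated.
2. W + Z = 9 + 5 = 14; 14 ≤ 17 — OK.
3. Z - W = 5 - 9 = -4, not -1 — violated.
4. |9 - 10| = 1; 1 > 0, exceeds bound 0 — violated.

Violated: 1, 3, 4.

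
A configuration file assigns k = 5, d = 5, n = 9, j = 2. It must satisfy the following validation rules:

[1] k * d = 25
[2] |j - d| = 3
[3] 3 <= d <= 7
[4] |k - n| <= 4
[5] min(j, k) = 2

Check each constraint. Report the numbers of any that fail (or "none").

[1] k * d = 5 * 5 = 25 — satisfied.
[2] |2 - 5| = 3 — satisfied.
[3] d = 5 lies in [3, 7] — satisfied.
[4] |5 - 9| = 4; 4 ≤ 4 — satisfied.
[5] min(2, 5) = 2 — satisfied.

No violations.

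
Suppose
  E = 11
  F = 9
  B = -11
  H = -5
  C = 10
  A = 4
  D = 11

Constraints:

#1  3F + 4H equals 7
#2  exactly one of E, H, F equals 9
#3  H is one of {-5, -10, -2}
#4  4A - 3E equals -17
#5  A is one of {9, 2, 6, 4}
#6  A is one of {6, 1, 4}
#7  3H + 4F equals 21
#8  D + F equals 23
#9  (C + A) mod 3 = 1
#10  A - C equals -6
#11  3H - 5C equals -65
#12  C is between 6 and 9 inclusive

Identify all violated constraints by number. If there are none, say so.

#1 3F + 4H = 3(9) + 4(-5) = 7 — holds.
#2 E=11, H=-5, F=9; 1 of them equals 9 — holds.
#3 H = -5 is in {-5, -10, -2} — holds.
#4 4A - 3E = 4(4) - 3(11) = -17 — holds.
#5 A = 4 is in {9, 2, 6, 4} — holds.
#6 A = 4 is in {6, 1, 4} — holds.
#7 3H + 4F = 3(-5) + 4(9) = 21 — holds.
#8 D + F = 11 + 9 = 20, not 23 — fails.
#9 C + A = 14; 14 mod 3 = 2, not 1 — fails.
#10 A - C = 4 - 10 = -6 — holds.
#11 3H - 5C = 3(-5) - 5(10) = -65 — holds.
#12 C = 10 is outside [6, 9] — fails.

Constraints 8, 9, 12 do not hold.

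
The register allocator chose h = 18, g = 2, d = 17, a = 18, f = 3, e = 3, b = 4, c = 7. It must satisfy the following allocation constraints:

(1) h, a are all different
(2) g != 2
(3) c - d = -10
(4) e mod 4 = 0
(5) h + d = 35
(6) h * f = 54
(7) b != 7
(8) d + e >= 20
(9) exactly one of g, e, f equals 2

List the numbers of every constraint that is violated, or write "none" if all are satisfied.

(1) h = a = 18, not all different  ✗
(2) g = 2, but 2 is required to differ  ✗
(3) c - d = 7 - 17 = -10  ✓
(4) 3 mod 4 = 3, not 0  ✗
(5) h + d = 18 + 17 = 35  ✓
(6) h * f = 18 * 3 = 54  ✓
(7) b = 4, and 4 ≠ 7  ✓
(8) d + e = 17 + 3 = 20; 20 ≥ 20  ✓
(9) g=2, e=3, f=3; 1 of them equals 2  ✓

The assignment fails constraints 1, 2, and 4.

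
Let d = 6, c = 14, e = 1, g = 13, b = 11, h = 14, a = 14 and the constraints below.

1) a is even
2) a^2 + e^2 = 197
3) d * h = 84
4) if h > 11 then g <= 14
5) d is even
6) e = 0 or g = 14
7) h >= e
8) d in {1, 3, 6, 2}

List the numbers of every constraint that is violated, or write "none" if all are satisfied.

1) a = 14 is even — holds.
2) a^2 + e^2 = 14^2 + 1^2 = 196 + 1 = 197 — holds.
3) d * h = 6 * 14 = 84 — holds.
4) h = 14 > 11, so we need g ≤ 14; g = 13 ≤ 14 — holds.
5) d = 6 is even — holds.
6) e = 1 ≠ 0 and g = 13 ≠ 14; both disjuncts false — fails.
7) h = 14, e = 1; 14 ≥ 1 — holds.
8) d = 6 is in {1, 3, 6, 2} — holds.

Violated: 6.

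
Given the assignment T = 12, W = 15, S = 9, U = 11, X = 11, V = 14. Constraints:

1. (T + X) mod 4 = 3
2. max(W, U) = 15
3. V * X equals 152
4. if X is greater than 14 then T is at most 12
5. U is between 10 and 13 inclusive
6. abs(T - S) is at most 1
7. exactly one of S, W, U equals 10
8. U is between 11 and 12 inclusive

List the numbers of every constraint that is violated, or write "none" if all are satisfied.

Constraints 3, 6, and 7 are violated.

1. T + X = 23; 23 mod 4 = 3  holds
2. max(15, 11) = 15  holds
3. V * X = 14 * 11 = 154, not 152  fails
4. X = 11, not > 14; antecedent false, conditional vacuously true  holds
5. U = 11 lies in [10, 13]  holds
6. abs(12 - 9) = 3; 3 > 1, exceeds bound 1  fails
7. S=9, W=15, U=11; 0 of them equal 10, not exactly one  fails
8. U = 11 lies in [11, 12]  holds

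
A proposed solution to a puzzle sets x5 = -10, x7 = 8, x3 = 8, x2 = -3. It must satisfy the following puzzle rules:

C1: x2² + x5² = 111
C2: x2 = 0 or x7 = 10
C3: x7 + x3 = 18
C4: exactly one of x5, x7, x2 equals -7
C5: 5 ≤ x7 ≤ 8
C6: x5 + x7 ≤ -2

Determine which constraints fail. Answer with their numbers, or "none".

C1: x2² + x5² = (-3)² + (-10)² = 9 + 100 = 109, not 111  ✗
C2: x2 = -3 ≠ 0 and x7 = 8 ≠ 10; both disjuncts false  ✗
C3: x7 + x3 = 8 + 8 = 16, not 18  ✗
C4: x5=-10, x7=8, x2=-3; 0 of them equal -7, not exactly one  ✗
C5: x7 = 8 lies in [5, 8]  ✓
C6: x5 + x7 = -10 + 8 = -2; -2 ≤ -2  ✓

No — constraints 1, 2, 3, 4 are not satisfied.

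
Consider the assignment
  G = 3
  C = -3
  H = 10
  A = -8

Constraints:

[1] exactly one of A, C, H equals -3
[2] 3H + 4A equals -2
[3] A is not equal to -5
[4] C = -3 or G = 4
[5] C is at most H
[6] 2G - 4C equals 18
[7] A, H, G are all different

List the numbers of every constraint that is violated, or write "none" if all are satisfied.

Yes — all constraints hold.

[1] A=-8, C=-3, H=10; 1 of them equals -3  ✓
[2] 3H + 4A = 3(10) + 4(-8) = -2  ✓
[3] A = -8, and -8 ≠ -5  ✓
[4] C = -3 = -3 (first disjunct)  ✓
[5] C = -3, H = 10; -3 ≤ 10  ✓
[6] 2G - 4C = 2(3) - 4(-3) = 18  ✓
[7] values -8, 10, 3 are pairwise distinct  ✓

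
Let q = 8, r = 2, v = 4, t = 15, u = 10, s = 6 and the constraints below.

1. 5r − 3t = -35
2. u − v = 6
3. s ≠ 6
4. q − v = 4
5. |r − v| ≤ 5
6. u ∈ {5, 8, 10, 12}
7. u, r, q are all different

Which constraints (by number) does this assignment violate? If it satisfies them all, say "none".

1. 5r − 3t = 5(2) − 3(15) = -35  ✔
2. u − v = 10 − 4 = 6  ✔
3. s = 6, but 6 is required to differ  ✘
4. q − v = 8 − 4 = 4  ✔
5. |2 − 4| = 2; 2 ≤ 5  ✔
6. u = 10 is in {5, 8, 10, 12}  ✔
7. values 10, 2, 8 are pairwise distinct  ✔

Constraint 3 is violated.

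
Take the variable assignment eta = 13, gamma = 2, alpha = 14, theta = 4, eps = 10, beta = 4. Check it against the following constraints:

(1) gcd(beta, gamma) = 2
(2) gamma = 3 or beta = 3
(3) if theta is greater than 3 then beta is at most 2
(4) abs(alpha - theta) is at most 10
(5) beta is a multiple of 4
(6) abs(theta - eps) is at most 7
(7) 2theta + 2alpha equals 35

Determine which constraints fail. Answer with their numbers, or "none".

No — constraints 2, 3, and 7 are not satisfied.

(1) gcd(4, 2) = 2 — OK.
(2) gamma = 2 ≠ 3 and beta = 4 ≠ 3; both disjuncts false — violated.
(3) theta = 4 > 3, so we need beta ≤ 2; but beta = 4 > 2 — violated.
(4) abs(14 - 4) = 10; 10 ≤ 10 — OK.
(5) 4 / 4 = 1, so 4 divides 4 — OK.
(6) abs(4 - 10) = 6; 6 ≤ 7 — OK.
(7) 2theta + 2alpha = 2(4) + 2(14) = 36, not 35 — violated.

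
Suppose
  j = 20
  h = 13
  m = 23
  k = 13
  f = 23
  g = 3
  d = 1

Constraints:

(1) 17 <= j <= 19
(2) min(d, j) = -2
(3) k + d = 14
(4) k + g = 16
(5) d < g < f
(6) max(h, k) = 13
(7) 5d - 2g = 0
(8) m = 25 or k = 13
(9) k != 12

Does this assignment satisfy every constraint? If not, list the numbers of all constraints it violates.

(1) j = 20 is outside [17, 19] — does not hold.
(2) min(1, 20) = 1, not -2 — does not hold.
(3) k + d = 13 + 1 = 14 — holds.
(4) k + g = 13 + 3 = 16 — holds.
(5) values 1 < 3 < 23 — holds.
(6) max(13, 13) = 13 — holds.
(7) 5d - 2g = 5(1) - 2(3) = -1, not 0 — does not hold.
(8) m = 23 ≠ 25, but k = 13 = 13 (second disjunct) — holds.
(9) k = 13, and 13 ≠ 12 — holds.

The assignment fails constraints 1, 2, and 7.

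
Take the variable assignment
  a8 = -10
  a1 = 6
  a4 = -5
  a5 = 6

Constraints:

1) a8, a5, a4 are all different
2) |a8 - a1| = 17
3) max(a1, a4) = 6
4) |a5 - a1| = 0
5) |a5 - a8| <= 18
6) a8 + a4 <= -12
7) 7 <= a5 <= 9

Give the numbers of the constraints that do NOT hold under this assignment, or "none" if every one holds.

Constraints 2, 7 do not hold.

1) values -10, 6, -5 are pairwise distinct — satisfied.
2) |-10 - 6| = 16, not 17 — violated.
3) max(6, -5) = 6 — satisfied.
4) |6 - 6| = 0 — satisfied.
5) |6 - (-10)| = 16; 16 ≤ 18 — satisfied.
6) a8 + a4 = -10 + (-5) = -15; -15 ≤ -12 — satisfied.
7) a5 = 6 is outside [7, 9] — violated.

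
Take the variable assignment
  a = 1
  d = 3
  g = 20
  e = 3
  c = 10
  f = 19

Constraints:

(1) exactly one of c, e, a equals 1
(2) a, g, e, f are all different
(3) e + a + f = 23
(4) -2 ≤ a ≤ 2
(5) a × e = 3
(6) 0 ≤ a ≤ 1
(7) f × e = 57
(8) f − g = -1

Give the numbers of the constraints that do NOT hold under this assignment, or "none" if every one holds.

(1) c=10, e=3, a=1; 1 of them equals 1 — OK.
(2) values 1, 20, 3, 19 are pairwise distinct — OK.
(3) e + a + f = 3 + 1 + 19 = 23 — OK.
(4) a = 1 lies in [-2, 2] — OK.
(5) a × e = 1 × 3 = 3 — OK.
(6) a = 1 lies in [0, 1] — OK.
(7) f × e = 19 × 3 = 57 — OK.
(8) f − g = 19 − 20 = -1 — OK.

Yes — all constraints hold.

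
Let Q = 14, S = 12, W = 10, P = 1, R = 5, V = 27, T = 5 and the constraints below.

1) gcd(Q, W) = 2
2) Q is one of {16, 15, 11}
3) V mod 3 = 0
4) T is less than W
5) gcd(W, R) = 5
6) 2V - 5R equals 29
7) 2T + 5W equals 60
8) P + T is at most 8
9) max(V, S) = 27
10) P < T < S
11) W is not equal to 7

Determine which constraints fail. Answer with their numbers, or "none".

Constraint 2 is violated.

1) gcd(14, 10) = 2  ✓
2) Q = 14 is not in {16, 15, 11}  ✗
3) 27 mod 3 = 0  ✓
4) T = 5, W = 10; 5 < 10  ✓
5) gcd(10, 5) = 5  ✓
6) 2V - 5R = 2(27) - 5(5) = 29  ✓
7) 2T + 5W = 2(5) + 5(10) = 60  ✓
8) P + T = 1 + 5 = 6; 6 ≤ 8  ✓
9) max(27, 12) = 27  ✓
10) values 1 < 5 < 12  ✓
11) W = 10, and 10 ≠ 7  ✓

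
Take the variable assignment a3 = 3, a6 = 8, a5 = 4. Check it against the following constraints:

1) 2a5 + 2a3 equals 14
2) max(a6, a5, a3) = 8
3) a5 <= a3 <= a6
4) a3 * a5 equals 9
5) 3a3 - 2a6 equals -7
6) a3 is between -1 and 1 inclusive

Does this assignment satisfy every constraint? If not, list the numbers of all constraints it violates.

1) 2a5 + 2a3 = 2(4) + 2(3) = 14 — holds.
2) max(8, 4, 3) = 8 — holds.
3) values 4, 3, 8; a5 = 4 is not <= a3 = 3 — fails.
4) a3 * a5 = 3 * 4 = 12, not 9 — fails.
5) 3a3 - 2a6 = 3(3) - 2(8) = -7 — holds.
6) a3 = 3 is outside [-1, 1] — fails.

Constraints 3, 4, and 6 are violated.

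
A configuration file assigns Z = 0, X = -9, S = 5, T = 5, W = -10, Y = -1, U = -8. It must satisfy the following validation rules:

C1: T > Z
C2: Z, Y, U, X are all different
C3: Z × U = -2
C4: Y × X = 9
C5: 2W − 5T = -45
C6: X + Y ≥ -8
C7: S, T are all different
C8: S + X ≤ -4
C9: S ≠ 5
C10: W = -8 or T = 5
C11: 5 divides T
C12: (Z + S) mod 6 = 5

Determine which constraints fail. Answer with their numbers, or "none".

The assignment fails constraints 3, 6, 7, and 9.

C1: T = 5, Z = 0; 5 > 0  ✓
C2: values 0, -1, -8, -9 are pairwise distinct  ✓
C3: Z × U = 0 × (-8) = 0, not -2  ✗
C4: Y × X = -1 × (-9) = 9  ✓
C5: 2W − 5T = 2(-10) − 5(5) = -45  ✓
C6: X + Y = -9 + (-1) = -10; -10 < -8, bound -8 not met  ✗
C7: S = T = 5, not all different  ✗
C8: S + X = 5 + (-9) = -4; -4 ≤ -4  ✓
C9: S = 5, but 5 is required to differ  ✗
C10: W = -10 ≠ -8, but T = 5 = 5 (second disjunct)  ✓
C11: 5 / 5 = 1, so 5 divides 5  ✓
C12: Z + S = 5; 5 mod 6 = 5  ✓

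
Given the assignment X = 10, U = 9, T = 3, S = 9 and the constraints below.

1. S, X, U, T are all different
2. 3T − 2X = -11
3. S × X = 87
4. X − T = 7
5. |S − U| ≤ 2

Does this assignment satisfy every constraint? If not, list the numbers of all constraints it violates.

1. S = U = 9, not all different  ✗
2. 3T − 2X = 3(3) − 2(10) = -11  ✓
3. S × X = 9 × 10 = 90, not 87  ✗
4. X − T = 10 − 3 = 7  ✓
5. |9 − 9| = 0; 0 ≤ 2  ✓

Constraints 1 and 3 do not hold.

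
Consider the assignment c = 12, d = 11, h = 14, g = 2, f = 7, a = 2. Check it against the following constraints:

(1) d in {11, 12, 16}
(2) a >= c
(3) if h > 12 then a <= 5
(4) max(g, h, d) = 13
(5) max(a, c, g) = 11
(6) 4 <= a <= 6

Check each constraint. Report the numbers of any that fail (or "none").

(1) d = 11 is in {11, 12, 16} — satisfied.
(2) a = 2, c = 12; 2 < 12 (want ≥) — violated.
(3) h = 14 > 12, so we need a ≤ 5; a = 2 ≤ 5 — satisfied.
(4) max(2, 14, 11) = 14, not 13 — violated.
(5) max(2, 12, 2) = 12, not 11 — violated.
(6) a = 2 is outside [4, 6] — violated.

No — constraints 2, 4, 5, and 6 are not satisfied.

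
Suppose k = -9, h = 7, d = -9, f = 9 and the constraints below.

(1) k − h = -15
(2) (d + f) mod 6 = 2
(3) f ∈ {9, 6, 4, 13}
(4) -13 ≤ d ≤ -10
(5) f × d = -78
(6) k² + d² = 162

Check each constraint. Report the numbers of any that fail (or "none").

Violated: 1, 2, 4, and 5.

(1) k − h = -9 − 7 = -16, not -15  fails
(2) d + f = 0; 0 mod 6 = 0, not 2  fails
(3) f = 9 is in {9, 6, 4, 13}  holds
(4) d = -9 is outside [-13, -10]  fails
(5) f × d = 9 × (-9) = -81, not -78  fails
(6) k² + d² = (-9)² + (-9)² = 81 + 81 = 162  holds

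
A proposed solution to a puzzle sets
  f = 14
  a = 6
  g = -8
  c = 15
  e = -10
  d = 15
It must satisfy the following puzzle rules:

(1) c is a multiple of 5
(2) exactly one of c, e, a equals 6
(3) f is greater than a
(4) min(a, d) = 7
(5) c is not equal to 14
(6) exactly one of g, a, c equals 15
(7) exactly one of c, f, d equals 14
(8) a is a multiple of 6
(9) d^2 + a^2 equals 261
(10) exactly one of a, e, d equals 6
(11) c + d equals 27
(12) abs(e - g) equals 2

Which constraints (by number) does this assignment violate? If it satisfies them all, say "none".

(1) 15 / 5 = 3, so 5 divides 15 — holds.
(2) c=15, e=-10, a=6; 1 of them equals 6 — holds.
(3) f = 14, a = 6; 14 > 6 — holds.
(4) min(6, 15) = 6, not 7 — fails.
(5) c = 15, and 15 ≠ 14 — holds.
(6) g=-8, a=6, c=15; 1 of them equals 15 — holds.
(7) c=15, f=14, d=15; 1 of them equals 14 — holds.
(8) 6 / 6 = 1, so 6 divides 6 — holds.
(9) d^2 + a^2 = 15^2 + 6^2 = 225 + 36 = 261 — holds.
(10) a=6, e=-10, d=15; 1 of them equals 6 — holds.
(11) c + d = 15 + 15 = 30, not 27 — fails.
(12) abs(-10 - (-8)) = 2 — holds.

Constraints 4, 11 do not hold.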